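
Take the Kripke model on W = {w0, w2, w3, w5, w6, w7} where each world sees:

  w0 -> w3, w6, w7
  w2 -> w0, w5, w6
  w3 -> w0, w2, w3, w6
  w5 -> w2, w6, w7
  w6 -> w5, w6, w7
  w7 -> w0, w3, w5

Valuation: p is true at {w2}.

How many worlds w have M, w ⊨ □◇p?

w0: successors {w3, w6, w7}; ◇p there: w3:T, w6:F, w7:F. ✗
w2: successors {w0, w5, w6}; ◇p there: w0:F, w5:T, w6:F. ✗
w3: successors {w0, w2, w3, w6}; ◇p there: w0:F, w2:F, w3:T, w6:F. ✗
w5: successors {w2, w6, w7}; ◇p there: w2:F, w6:F, w7:F. ✗
w6: successors {w5, w6, w7}; ◇p there: w5:T, w6:F, w7:F. ✗
w7: successors {w0, w3, w5}; ◇p there: w0:F, w3:T, w5:T. ✗
Satisfying worlds: ∅.

0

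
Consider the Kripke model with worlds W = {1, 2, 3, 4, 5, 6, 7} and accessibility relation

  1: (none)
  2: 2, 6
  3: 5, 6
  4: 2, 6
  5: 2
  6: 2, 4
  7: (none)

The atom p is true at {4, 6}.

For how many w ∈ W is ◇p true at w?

1: no successors, so ◇p fails. ✗
2: successors {2, 6}; p there: 2:F, 6:T. ✓
3: successors {5, 6}; p there: 5:F, 6:T. ✓
4: successors {2, 6}; p there: 2:F, 6:T. ✓
5: successors {2}; p there: 2:F. ✗
6: successors {2, 4}; p there: 2:F, 4:T. ✓
7: no successors, so ◇p fails. ✗
Satisfying worlds: {2, 3, 4, 6}.

4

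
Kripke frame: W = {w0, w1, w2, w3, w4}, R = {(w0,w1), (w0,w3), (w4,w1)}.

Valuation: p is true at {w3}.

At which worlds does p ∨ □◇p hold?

w0: p is F, □◇p is F. ✗
w1: p is F, □◇p is T. ✓
w2: p is F, □◇p is T. ✓
w3: p is T, □◇p is T. ✓
w4: p is F, □◇p is F. ✗

{w1, w2, w3}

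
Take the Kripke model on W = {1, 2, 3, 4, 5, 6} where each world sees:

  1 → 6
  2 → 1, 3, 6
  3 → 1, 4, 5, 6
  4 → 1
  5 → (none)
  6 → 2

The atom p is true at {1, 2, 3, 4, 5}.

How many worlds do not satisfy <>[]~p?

3

1: successors {6}; []~p there: 6:F. ✗
2: successors {1, 3, 6}; []~p there: 1:T, 3:F, 6:F. ✓
3: successors {1, 4, 5, 6}; []~p there: 1:T, 4:F, 5:T, 6:F. ✓
4: successors {1}; []~p there: 1:T. ✓
5: no successors, so <>[]~p fails. ✗
6: successors {2}; []~p there: 2:F. ✗
Satisfying worlds: {2, 3, 4}.
So <>[]~p fails at the other 3 worlds.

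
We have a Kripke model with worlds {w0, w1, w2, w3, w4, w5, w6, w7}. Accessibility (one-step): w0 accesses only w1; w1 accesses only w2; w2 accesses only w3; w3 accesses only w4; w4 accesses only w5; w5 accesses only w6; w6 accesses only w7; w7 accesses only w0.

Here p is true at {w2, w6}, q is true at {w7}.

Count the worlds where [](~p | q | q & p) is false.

2

w0: successors {w1}; ~p | q | q & p there: w1:T. ✓
w1: successors {w2}; ~p | q | q & p there: w2:F. ✗
w2: successors {w3}; ~p | q | q & p there: w3:T. ✓
w3: successors {w4}; ~p | q | q & p there: w4:T. ✓
w4: successors {w5}; ~p | q | q & p there: w5:T. ✓
w5: successors {w6}; ~p | q | q & p there: w6:F. ✗
w6: successors {w7}; ~p | q | q & p there: w7:T. ✓
w7: successors {w0}; ~p | q | q & p there: w0:T. ✓
Satisfying worlds: {w0, w2, w3, w4, w6, w7}.
So [](~p | q | q & p) fails at the other 2 worlds.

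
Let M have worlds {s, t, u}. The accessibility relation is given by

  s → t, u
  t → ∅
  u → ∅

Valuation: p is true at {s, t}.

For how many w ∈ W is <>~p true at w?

s: successors {t, u}; ~p there: t:F, u:T. ✓
t: no successors, so <>~p fails. ✗
u: no successors, so <>~p fails. ✗
Satisfying worlds: {s}.

1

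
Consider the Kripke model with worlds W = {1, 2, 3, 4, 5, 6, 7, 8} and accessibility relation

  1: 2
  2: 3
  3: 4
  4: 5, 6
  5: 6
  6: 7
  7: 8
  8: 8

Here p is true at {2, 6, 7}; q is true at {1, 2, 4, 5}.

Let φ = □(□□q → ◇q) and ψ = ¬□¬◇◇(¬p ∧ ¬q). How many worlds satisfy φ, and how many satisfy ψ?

For □(□□q → ◇q):
1: successors {2}; □□q → ◇q there: 2:F. ✗
2: successors {3}; □□q → ◇q there: 3:T. ✓
3: successors {4}; □□q → ◇q there: 4:T. ✓
4: successors {5, 6}; □□q → ◇q there: 5:T, 6:T. ✓
5: successors {6}; □□q → ◇q there: 6:T. ✓
6: successors {7}; □□q → ◇q there: 7:T. ✓
7: successors {8}; □□q → ◇q there: 8:T. ✓
8: successors {8}; □□q → ◇q there: 8:T. ✓
— 7 worlds.
For ¬□¬◇◇(¬p ∧ ¬q):
1: □¬◇◇(¬p ∧ ¬q) is T. ✗
2: □¬◇◇(¬p ∧ ¬q) is T. ✗
3: □¬◇◇(¬p ∧ ¬q) is T. ✗
4: □¬◇◇(¬p ∧ ¬q) is F. ✓
5: □¬◇◇(¬p ∧ ¬q) is F. ✓
6: □¬◇◇(¬p ∧ ¬q) is F. ✓
7: □¬◇◇(¬p ∧ ¬q) is F. ✓
8: □¬◇◇(¬p ∧ ¬q) is F. ✓
— 5 worlds.

7 and 5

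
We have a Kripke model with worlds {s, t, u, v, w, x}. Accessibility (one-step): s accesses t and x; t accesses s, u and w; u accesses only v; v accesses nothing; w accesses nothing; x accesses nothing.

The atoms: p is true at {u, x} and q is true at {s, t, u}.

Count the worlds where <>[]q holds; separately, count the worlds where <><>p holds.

3 and 2

For <>[]q:
s: successors {t, x}; []q there: t:F, x:T. ✓
t: successors {s, u, w}; []q there: s:F, u:F, w:T. ✓
u: successors {v}; []q there: v:T. ✓
v: no successors, so <>[]q fails. ✗
w: no successors, so <>[]q fails. ✗
x: no successors, so <>[]q fails. ✗
— 3 worlds.
For <><>p:
s: successors {t, x}; <>p there: t:T, x:F. ✓
t: successors {s, u, w}; <>p there: s:T, u:F, w:F. ✓
u: successors {v}; <>p there: v:F. ✗
v: no successors, so <><>p fails. ✗
w: no successors, so <><>p fails. ✗
x: no successors, so <><>p fails. ✗
— 2 worlds.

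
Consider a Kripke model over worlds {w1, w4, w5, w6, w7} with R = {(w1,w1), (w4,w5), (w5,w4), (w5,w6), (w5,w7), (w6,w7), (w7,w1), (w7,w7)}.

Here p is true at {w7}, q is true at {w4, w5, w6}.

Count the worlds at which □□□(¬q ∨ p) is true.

3

w1: successors {w1}; □□(¬q ∨ p) there: w1:T. ✓
w4: successors {w5}; □□(¬q ∨ p) there: w5:F. ✗
w5: successors {w4, w6, w7}; □□(¬q ∨ p) there: w4:F, w6:T, w7:T. ✗
w6: successors {w7}; □□(¬q ∨ p) there: w7:T. ✓
w7: successors {w1, w7}; □□(¬q ∨ p) there: w1:T, w7:T. ✓
Satisfying worlds: {w1, w6, w7}.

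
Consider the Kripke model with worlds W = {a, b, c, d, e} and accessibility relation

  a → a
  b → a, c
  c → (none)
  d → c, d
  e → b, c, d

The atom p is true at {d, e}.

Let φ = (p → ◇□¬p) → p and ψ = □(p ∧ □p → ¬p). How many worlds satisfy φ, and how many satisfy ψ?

For (p → ◇□¬p) → p:
a: p → ◇□¬p is T, p is F. ✗
b: p → ◇□¬p is T, p is F. ✗
c: p → ◇□¬p is T, p is F. ✗
d: p → ◇□¬p is T, p is T. ✓
e: p → ◇□¬p is T, p is T. ✓
— 2 worlds.
For □(p ∧ □p → ¬p):
a: successors {a}; p ∧ □p → ¬p there: a:T. ✓
b: successors {a, c}; p ∧ □p → ¬p there: a:T, c:T. ✓
c: no successors, so □(p ∧ □p → ¬p) holds vacuously. ✓
d: successors {c, d}; p ∧ □p → ¬p there: c:T, d:T. ✓
e: successors {b, c, d}; p ∧ □p → ¬p there: b:T, c:T, d:T. ✓
— 5 worlds.

2 and 5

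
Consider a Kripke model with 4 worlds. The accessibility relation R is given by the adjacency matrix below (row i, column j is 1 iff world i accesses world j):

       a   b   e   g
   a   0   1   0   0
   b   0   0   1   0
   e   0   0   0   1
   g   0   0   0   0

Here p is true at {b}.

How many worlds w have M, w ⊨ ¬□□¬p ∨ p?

a: ¬□□¬p is F, p is F. ✗
b: ¬□□¬p is F, p is T. ✓
e: ¬□□¬p is F, p is F. ✗
g: ¬□□¬p is F, p is F. ✗
Satisfying worlds: {b}.

1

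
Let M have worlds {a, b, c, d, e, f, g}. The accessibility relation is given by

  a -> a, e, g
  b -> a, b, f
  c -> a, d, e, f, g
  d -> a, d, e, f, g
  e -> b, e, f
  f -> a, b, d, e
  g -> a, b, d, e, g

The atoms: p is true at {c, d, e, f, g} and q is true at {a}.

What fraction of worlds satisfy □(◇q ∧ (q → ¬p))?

1/7

a: successors {a, e, g}; ◇q ∧ (q → ¬p) there: a:T, e:F, g:T. ✗
b: successors {a, b, f}; ◇q ∧ (q → ¬p) there: a:T, b:T, f:T. ✓
c: successors {a, d, e, f, g}; ◇q ∧ (q → ¬p) there: a:T, d:T, e:F, f:T, g:T. ✗
d: successors {a, d, e, f, g}; ◇q ∧ (q → ¬p) there: a:T, d:T, e:F, f:T, g:T. ✗
e: successors {b, e, f}; ◇q ∧ (q → ¬p) there: b:T, e:F, f:T. ✗
f: successors {a, b, d, e}; ◇q ∧ (q → ¬p) there: a:T, b:T, d:T, e:F. ✗
g: successors {a, b, d, e, g}; ◇q ∧ (q → ¬p) there: a:T, b:T, d:T, e:F, g:T. ✗
That's 1 of 7 worlds, so 1/7.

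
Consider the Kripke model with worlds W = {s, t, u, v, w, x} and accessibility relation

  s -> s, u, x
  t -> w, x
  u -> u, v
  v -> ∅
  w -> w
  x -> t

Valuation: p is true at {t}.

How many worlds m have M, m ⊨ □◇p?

s: successors {s, u, x}; ◇p there: s:F, u:F, x:T. ✗
t: successors {w, x}; ◇p there: w:F, x:T. ✗
u: successors {u, v}; ◇p there: u:F, v:F. ✗
v: no successors, so □◇p holds vacuously. ✓
w: successors {w}; ◇p there: w:F. ✗
x: successors {t}; ◇p there: t:F. ✗
Satisfying worlds: {v}.

1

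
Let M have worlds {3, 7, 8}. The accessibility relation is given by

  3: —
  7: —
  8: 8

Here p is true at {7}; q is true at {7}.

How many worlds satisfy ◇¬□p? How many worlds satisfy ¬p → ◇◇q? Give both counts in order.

1 and 1

For ◇¬□p:
3: no successors, so ◇¬□p fails. ✗
7: no successors, so ◇¬□p fails. ✗
8: successors {8}; ¬□p there: 8:T. ✓
— 1 world.
For ¬p → ◇◇q:
3: ¬p is T, ◇◇q is F. ✗
7: ¬p is F, ◇◇q is F. ✓
8: ¬p is T, ◇◇q is F. ✗
— 1 world.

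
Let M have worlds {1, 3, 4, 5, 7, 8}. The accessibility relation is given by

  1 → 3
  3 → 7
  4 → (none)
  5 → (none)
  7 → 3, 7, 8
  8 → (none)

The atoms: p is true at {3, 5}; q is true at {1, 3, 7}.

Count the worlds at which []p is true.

4

1: successors {3}; p there: 3:T. ✓
3: successors {7}; p there: 7:F. ✗
4: no successors, so []p holds vacuously. ✓
5: no successors, so []p holds vacuously. ✓
7: successors {3, 7, 8}; p there: 3:T, 7:F, 8:F. ✗
8: no successors, so []p holds vacuously. ✓
Satisfying worlds: {1, 4, 5, 8}.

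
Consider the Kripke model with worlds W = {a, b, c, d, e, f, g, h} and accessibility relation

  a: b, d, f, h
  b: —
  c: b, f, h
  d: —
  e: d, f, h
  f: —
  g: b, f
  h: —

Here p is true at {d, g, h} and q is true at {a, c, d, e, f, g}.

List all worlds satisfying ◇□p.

{a, c, e, g}

a: successors {b, d, f, h}; □p there: b:T, d:T, f:T, h:T. ✓
b: no successors, so ◇□p fails. ✗
c: successors {b, f, h}; □p there: b:T, f:T, h:T. ✓
d: no successors, so ◇□p fails. ✗
e: successors {d, f, h}; □p there: d:T, f:T, h:T. ✓
f: no successors, so ◇□p fails. ✗
g: successors {b, f}; □p there: b:T, f:T. ✓
h: no successors, so ◇□p fails. ✗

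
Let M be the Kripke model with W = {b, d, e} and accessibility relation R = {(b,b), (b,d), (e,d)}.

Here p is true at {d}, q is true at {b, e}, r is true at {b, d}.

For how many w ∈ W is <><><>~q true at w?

1

b: successors {b, d}; <><>~q there: b:T, d:F. ✓
d: no successors, so <><><>~q fails. ✗
e: successors {d}; <><>~q there: d:F. ✗
Satisfying worlds: {b}.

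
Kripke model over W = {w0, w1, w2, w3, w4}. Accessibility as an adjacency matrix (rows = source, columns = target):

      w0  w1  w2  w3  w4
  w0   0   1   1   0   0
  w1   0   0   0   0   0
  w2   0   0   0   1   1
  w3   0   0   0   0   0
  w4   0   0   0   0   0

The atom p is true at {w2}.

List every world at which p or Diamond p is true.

{w0, w2}

w0: p is F, Diamond p is T. ✓
w1: p is F, Diamond p is F. ✗
w2: p is T, Diamond p is F. ✓
w3: p is F, Diamond p is F. ✗
w4: p is F, Diamond p is F. ✗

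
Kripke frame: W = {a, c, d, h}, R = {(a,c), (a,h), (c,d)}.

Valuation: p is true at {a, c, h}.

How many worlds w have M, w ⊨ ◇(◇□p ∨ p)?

1

a: successors {c, h}; ◇□p ∨ p there: c:T, h:T. ✓
c: successors {d}; ◇□p ∨ p there: d:F. ✗
d: no successors, so ◇(◇□p ∨ p) fails. ✗
h: no successors, so ◇(◇□p ∨ p) fails. ✗
Satisfying worlds: {a}.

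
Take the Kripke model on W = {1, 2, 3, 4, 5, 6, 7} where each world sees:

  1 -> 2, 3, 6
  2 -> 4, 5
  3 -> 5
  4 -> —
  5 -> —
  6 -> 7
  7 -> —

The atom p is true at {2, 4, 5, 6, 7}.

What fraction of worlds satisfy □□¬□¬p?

1: successors {2, 3, 6}; □¬□¬p there: 2:F, 3:F, 6:F. ✗
2: successors {4, 5}; □¬□¬p there: 4:T, 5:T. ✓
3: successors {5}; □¬□¬p there: 5:T. ✓
4: no successors, so □□¬□¬p holds vacuously. ✓
5: no successors, so □□¬□¬p holds vacuously. ✓
6: successors {7}; □¬□¬p there: 7:T. ✓
7: no successors, so □□¬□¬p holds vacuously. ✓
That's 6 of 7 worlds, so 6/7.

6/7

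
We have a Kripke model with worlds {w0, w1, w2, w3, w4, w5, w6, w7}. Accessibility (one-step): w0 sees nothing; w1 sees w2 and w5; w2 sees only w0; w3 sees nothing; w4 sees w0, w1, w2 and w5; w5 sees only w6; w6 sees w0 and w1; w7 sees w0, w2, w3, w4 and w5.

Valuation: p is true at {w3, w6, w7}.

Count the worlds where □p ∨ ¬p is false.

w0: □p is T, ¬p is T. ✓
w1: □p is F, ¬p is T. ✓
w2: □p is F, ¬p is T. ✓
w3: □p is T, ¬p is F. ✓
w4: □p is F, ¬p is T. ✓
w5: □p is T, ¬p is T. ✓
w6: □p is F, ¬p is F. ✗
w7: □p is F, ¬p is F. ✗
Satisfying worlds: {w0, w1, w2, w3, w4, w5}.
So □p ∨ ¬p fails at the other 2 worlds.

2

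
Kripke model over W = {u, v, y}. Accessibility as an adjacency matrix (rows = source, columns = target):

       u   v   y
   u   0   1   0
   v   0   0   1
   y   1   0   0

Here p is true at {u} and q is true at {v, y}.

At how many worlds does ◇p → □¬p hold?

u: ◇p is F, □¬p is T. ✓
v: ◇p is F, □¬p is T. ✓
y: ◇p is T, □¬p is F. ✗
Satisfying worlds: {u, v}.

2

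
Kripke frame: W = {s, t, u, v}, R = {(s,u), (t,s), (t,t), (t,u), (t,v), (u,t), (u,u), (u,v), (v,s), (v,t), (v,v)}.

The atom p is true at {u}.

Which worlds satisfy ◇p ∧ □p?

{s}

s: ◇p is T, □p is T. ✓
t: ◇p is T, □p is F. ✗
u: ◇p is T, □p is F. ✗
v: ◇p is F, □p is F. ✗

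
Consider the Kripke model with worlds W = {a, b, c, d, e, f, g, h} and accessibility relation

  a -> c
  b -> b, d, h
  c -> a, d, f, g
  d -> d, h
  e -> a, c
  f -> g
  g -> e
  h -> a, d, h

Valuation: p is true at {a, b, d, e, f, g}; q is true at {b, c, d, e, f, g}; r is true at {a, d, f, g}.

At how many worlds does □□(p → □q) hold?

a: successors {c}; □(p → □q) there: c:F. ✗
b: successors {b, d, h}; □(p → □q) there: b:F, d:F, h:F. ✗
c: successors {a, d, f, g}; □(p → □q) there: a:T, d:F, f:T, g:F. ✗
d: successors {d, h}; □(p → □q) there: d:F, h:F. ✗
e: successors {a, c}; □(p → □q) there: a:T, c:F. ✗
f: successors {g}; □(p → □q) there: g:F. ✗
g: successors {e}; □(p → □q) there: e:T. ✓
h: successors {a, d, h}; □(p → □q) there: a:T, d:F, h:F. ✗
Satisfying worlds: {g}.

1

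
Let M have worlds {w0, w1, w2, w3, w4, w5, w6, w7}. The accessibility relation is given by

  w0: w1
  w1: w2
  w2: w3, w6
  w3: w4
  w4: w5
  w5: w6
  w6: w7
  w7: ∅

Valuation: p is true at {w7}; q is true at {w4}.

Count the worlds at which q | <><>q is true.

2

w0: q is F, <><>q is F. ✗
w1: q is F, <><>q is F. ✗
w2: q is F, <><>q is T. ✓
w3: q is F, <><>q is F. ✗
w4: q is T, <><>q is F. ✓
w5: q is F, <><>q is F. ✗
w6: q is F, <><>q is F. ✗
w7: q is F, <><>q is F. ✗
Satisfying worlds: {w2, w4}.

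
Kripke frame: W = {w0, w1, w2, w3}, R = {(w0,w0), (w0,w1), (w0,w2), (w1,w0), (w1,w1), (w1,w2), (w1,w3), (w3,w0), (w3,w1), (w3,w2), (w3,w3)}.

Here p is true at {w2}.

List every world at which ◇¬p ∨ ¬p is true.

w0: ◇¬p is T, ¬p is T. ✓
w1: ◇¬p is T, ¬p is T. ✓
w2: ◇¬p is F, ¬p is F. ✗
w3: ◇¬p is T, ¬p is T. ✓

{w0, w1, w3}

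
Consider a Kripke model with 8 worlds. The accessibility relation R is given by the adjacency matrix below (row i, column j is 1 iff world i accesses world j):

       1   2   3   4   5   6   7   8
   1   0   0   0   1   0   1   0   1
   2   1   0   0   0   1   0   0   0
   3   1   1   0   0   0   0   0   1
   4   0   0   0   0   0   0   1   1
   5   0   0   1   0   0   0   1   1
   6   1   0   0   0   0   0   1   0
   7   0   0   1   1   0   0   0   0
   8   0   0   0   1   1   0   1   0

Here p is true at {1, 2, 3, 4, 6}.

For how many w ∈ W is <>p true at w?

7

1: successors {4, 6, 8}; p there: 4:T, 6:T, 8:F. ✓
2: successors {1, 5}; p there: 1:T, 5:F. ✓
3: successors {1, 2, 8}; p there: 1:T, 2:T, 8:F. ✓
4: successors {7, 8}; p there: 7:F, 8:F. ✗
5: successors {3, 7, 8}; p there: 3:T, 7:F, 8:F. ✓
6: successors {1, 7}; p there: 1:T, 7:F. ✓
7: successors {3, 4}; p there: 3:T, 4:T. ✓
8: successors {4, 5, 7}; p there: 4:T, 5:F, 7:F. ✓
Satisfying worlds: {1, 2, 3, 5, 6, 7, 8}.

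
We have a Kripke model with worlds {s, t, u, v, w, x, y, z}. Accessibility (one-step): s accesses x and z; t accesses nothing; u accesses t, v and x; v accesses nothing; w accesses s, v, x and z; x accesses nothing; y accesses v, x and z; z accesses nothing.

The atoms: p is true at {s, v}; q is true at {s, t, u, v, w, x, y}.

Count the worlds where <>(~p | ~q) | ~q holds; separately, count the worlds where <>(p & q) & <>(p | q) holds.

5 and 3

For <>(~p | ~q) | ~q:
s: <>(~p | ~q) is T, ~q is F. ✓
t: <>(~p | ~q) is F, ~q is F. ✗
u: <>(~p | ~q) is T, ~q is F. ✓
v: <>(~p | ~q) is F, ~q is F. ✗
w: <>(~p | ~q) is T, ~q is F. ✓
x: <>(~p | ~q) is F, ~q is F. ✗
y: <>(~p | ~q) is T, ~q is F. ✓
z: <>(~p | ~q) is F, ~q is T. ✓
— 5 worlds.
For <>(p & q) & <>(p | q):
s: <>(p & q) is F, <>(p | q) is T. ✗
t: <>(p & q) is F, <>(p | q) is F. ✗
u: <>(p & q) is T, <>(p | q) is T. ✓
v: <>(p & q) is F, <>(p | q) is F. ✗
w: <>(p & q) is T, <>(p | q) is T. ✓
x: <>(p & q) is F, <>(p | q) is F. ✗
y: <>(p & q) is T, <>(p | q) is T. ✓
z: <>(p & q) is F, <>(p | q) is F. ✗
— 3 worlds.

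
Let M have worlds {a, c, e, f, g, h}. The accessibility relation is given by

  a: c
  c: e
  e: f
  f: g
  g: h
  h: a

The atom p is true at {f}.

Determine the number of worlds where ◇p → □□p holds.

a: ◇p is F, □□p is F. ✓
c: ◇p is F, □□p is T. ✓
e: ◇p is T, □□p is F. ✗
f: ◇p is F, □□p is F. ✓
g: ◇p is F, □□p is F. ✓
h: ◇p is F, □□p is F. ✓
Satisfying worlds: {a, c, f, g, h}.

5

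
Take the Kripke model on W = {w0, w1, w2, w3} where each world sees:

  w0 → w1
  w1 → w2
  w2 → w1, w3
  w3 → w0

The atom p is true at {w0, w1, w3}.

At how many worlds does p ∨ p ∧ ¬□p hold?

3

w0: p is T, p ∧ ¬□p is F. ✓
w1: p is T, p ∧ ¬□p is T. ✓
w2: p is F, p ∧ ¬□p is F. ✗
w3: p is T, p ∧ ¬□p is F. ✓
Satisfying worlds: {w0, w1, w3}.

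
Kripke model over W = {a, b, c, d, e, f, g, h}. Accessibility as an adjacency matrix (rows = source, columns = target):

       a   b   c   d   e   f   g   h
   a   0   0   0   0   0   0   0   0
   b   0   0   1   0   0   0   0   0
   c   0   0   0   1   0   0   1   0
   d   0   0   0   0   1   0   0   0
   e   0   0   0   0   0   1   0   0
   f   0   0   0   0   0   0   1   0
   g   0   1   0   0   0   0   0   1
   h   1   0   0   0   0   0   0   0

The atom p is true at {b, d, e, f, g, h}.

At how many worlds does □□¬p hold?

a: no successors, so □□¬p holds vacuously. ✓
b: successors {c}; □¬p there: c:F. ✗
c: successors {d, g}; □¬p there: d:F, g:F. ✗
d: successors {e}; □¬p there: e:F. ✗
e: successors {f}; □¬p there: f:F. ✗
f: successors {g}; □¬p there: g:F. ✗
g: successors {b, h}; □¬p there: b:T, h:T. ✓
h: successors {a}; □¬p there: a:T. ✓
Satisfying worlds: {a, g, h}.

3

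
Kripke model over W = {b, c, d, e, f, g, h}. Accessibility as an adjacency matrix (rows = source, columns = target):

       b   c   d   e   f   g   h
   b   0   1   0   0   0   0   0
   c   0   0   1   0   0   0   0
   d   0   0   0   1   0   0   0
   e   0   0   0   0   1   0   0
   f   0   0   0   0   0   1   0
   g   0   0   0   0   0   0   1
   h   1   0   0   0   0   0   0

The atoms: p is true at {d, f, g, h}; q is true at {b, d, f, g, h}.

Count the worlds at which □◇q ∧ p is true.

3

b: □◇q is T, p is F. ✗
c: □◇q is F, p is F. ✗
d: □◇q is T, p is T. ✓
e: □◇q is T, p is F. ✗
f: □◇q is T, p is T. ✓
g: □◇q is T, p is T. ✓
h: □◇q is F, p is T. ✗
Satisfying worlds: {d, f, g}.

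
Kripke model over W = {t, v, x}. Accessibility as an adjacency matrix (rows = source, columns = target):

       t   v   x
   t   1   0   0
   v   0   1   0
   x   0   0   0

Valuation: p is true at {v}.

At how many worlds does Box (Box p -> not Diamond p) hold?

t: successors {t}; Box p -> not Diamond p there: t:T. ✓
v: successors {v}; Box p -> not Diamond p there: v:F. ✗
x: no successors, so Box (Box p -> not Diamond p) holds vacuously. ✓
Satisfying worlds: {t, x}.

2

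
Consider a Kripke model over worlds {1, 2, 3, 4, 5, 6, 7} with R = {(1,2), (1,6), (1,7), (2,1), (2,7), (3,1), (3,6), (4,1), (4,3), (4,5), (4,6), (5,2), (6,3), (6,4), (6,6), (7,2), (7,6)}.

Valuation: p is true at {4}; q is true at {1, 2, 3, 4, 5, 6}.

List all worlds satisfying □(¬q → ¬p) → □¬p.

{1, 2, 3, 4, 5, 7}

1: □(¬q → ¬p) is T, □¬p is T. ✓
2: □(¬q → ¬p) is T, □¬p is T. ✓
3: □(¬q → ¬p) is T, □¬p is T. ✓
4: □(¬q → ¬p) is T, □¬p is T. ✓
5: □(¬q → ¬p) is T, □¬p is T. ✓
6: □(¬q → ¬p) is T, □¬p is F. ✗
7: □(¬q → ¬p) is T, □¬p is T. ✓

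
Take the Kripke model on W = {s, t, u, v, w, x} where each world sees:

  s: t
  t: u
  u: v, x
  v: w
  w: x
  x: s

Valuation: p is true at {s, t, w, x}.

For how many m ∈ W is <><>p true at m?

5

s: successors {t}; <>p there: t:F. ✗
t: successors {u}; <>p there: u:T. ✓
u: successors {v, x}; <>p there: v:T, x:T. ✓
v: successors {w}; <>p there: w:T. ✓
w: successors {x}; <>p there: x:T. ✓
x: successors {s}; <>p there: s:T. ✓
Satisfying worlds: {t, u, v, w, x}.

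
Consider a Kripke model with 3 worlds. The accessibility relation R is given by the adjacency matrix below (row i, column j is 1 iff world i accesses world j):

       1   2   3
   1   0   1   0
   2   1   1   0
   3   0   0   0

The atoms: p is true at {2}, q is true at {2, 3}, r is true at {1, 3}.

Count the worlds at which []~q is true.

1: successors {2}; ~q there: 2:F. ✗
2: successors {1, 2}; ~q there: 1:T, 2:F. ✗
3: no successors, so []~q holds vacuously. ✓
Satisfying worlds: {3}.

1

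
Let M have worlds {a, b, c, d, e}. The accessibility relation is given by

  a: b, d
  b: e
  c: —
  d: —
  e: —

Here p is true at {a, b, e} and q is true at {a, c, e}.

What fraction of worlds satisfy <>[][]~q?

2/5

a: successors {b, d}; [][]~q there: b:T, d:T. ✓
b: successors {e}; [][]~q there: e:T. ✓
c: no successors, so <>[][]~q fails. ✗
d: no successors, so <>[][]~q fails. ✗
e: no successors, so <>[][]~q fails. ✗
That's 2 of 5 worlds, so 2/5.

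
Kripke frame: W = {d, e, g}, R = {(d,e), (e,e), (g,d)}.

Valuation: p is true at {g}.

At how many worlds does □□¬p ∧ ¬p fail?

d: □□¬p is T, ¬p is T. ✓
e: □□¬p is T, ¬p is T. ✓
g: □□¬p is T, ¬p is F. ✗
Satisfying worlds: {d, e}.
So □□¬p ∧ ¬p fails at the other 1 world.

1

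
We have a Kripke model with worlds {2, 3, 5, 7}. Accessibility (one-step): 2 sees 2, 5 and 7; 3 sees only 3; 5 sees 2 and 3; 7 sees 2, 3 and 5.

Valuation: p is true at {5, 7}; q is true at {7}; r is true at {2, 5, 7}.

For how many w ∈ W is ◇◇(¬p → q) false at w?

1

2: successors {2, 5, 7}; ◇(¬p → q) there: 2:T, 5:F, 7:T. ✓
3: successors {3}; ◇(¬p → q) there: 3:F. ✗
5: successors {2, 3}; ◇(¬p → q) there: 2:T, 3:F. ✓
7: successors {2, 3, 5}; ◇(¬p → q) there: 2:T, 3:F, 5:F. ✓
Satisfying worlds: {2, 5, 7}.
So ◇◇(¬p → q) fails at the other 1 world.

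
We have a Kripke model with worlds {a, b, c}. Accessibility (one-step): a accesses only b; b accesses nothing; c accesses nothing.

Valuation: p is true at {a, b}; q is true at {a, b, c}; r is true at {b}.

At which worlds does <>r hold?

{a}

a: successors {b}; r there: b:T. ✓
b: no successors, so <>r fails. ✗
c: no successors, so <>r fails. ✗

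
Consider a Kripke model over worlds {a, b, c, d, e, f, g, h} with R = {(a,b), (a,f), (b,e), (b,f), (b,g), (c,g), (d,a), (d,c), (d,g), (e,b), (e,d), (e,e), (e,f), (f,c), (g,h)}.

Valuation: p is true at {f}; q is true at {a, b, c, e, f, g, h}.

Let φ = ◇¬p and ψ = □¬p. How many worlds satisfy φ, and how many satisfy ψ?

For ◇¬p:
a: successors {b, f}; ¬p there: b:T, f:F. ✓
b: successors {e, f, g}; ¬p there: e:T, f:F, g:T. ✓
c: successors {g}; ¬p there: g:T. ✓
d: successors {a, c, g}; ¬p there: a:T, c:T, g:T. ✓
e: successors {b, d, e, f}; ¬p there: b:T, d:T, e:T, f:F. ✓
f: successors {c}; ¬p there: c:T. ✓
g: successors {h}; ¬p there: h:T. ✓
h: no successors, so ◇¬p fails. ✗
— 7 worlds.
For □¬p:
a: successors {b, f}; ¬p there: b:T, f:F. ✗
b: successors {e, f, g}; ¬p there: e:T, f:F, g:T. ✗
c: successors {g}; ¬p there: g:T. ✓
d: successors {a, c, g}; ¬p there: a:T, c:T, g:T. ✓
e: successors {b, d, e, f}; ¬p there: b:T, d:T, e:T, f:F. ✗
f: successors {c}; ¬p there: c:T. ✓
g: successors {h}; ¬p there: h:T. ✓
h: no successors, so □¬p holds vacuously. ✓
— 5 worlds.

7 and 5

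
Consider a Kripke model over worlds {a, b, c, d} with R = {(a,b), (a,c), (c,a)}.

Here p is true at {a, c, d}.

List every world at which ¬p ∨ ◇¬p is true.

a: ¬p is F, ◇¬p is T. ✓
b: ¬p is T, ◇¬p is F. ✓
c: ¬p is F, ◇¬p is F. ✗
d: ¬p is F, ◇¬p is F. ✗

{a, b}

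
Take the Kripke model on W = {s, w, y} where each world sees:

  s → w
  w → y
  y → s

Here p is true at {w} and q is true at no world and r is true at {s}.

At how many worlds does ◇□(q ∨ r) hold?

1

s: successors {w}; □(q ∨ r) there: w:F. ✗
w: successors {y}; □(q ∨ r) there: y:T. ✓
y: successors {s}; □(q ∨ r) there: s:F. ✗
Satisfying worlds: {w}.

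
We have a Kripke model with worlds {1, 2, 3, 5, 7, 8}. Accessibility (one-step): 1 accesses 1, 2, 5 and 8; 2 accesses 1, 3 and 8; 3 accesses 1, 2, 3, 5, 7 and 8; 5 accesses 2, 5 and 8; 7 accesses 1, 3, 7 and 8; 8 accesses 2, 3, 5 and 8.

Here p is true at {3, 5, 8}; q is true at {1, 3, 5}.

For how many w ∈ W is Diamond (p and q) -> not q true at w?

1: Diamond (p and q) is T, not q is F. ✗
2: Diamond (p and q) is T, not q is T. ✓
3: Diamond (p and q) is T, not q is F. ✗
5: Diamond (p and q) is T, not q is F. ✗
7: Diamond (p and q) is T, not q is T. ✓
8: Diamond (p and q) is T, not q is T. ✓
Satisfying worlds: {2, 7, 8}.

3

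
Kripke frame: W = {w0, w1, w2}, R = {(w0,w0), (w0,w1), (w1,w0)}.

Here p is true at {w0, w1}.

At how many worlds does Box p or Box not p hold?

3

w0: Box p is T, Box not p is F. ✓
w1: Box p is T, Box not p is F. ✓
w2: Box p is T, Box not p is T. ✓
Satisfying worlds: {w0, w1, w2}.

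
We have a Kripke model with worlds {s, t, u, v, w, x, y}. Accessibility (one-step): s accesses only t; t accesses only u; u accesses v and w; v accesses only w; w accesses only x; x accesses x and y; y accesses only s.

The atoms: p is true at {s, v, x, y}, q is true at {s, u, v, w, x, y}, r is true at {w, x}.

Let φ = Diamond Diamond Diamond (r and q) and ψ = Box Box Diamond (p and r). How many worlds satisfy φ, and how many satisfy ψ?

6 and 2

For Diamond Diamond Diamond (r and q):
s: successors {t}; Diamond Diamond (r and q) there: t:T. ✓
t: successors {u}; Diamond Diamond (r and q) there: u:T. ✓
u: successors {v, w}; Diamond Diamond (r and q) there: v:T, w:T. ✓
v: successors {w}; Diamond Diamond (r and q) there: w:T. ✓
w: successors {x}; Diamond Diamond (r and q) there: x:T. ✓
x: successors {x, y}; Diamond Diamond (r and q) there: x:T, y:F. ✓
y: successors {s}; Diamond Diamond (r and q) there: s:F. ✗
— 6 worlds.
For Box Box Diamond (p and r):
s: successors {t}; Box Diamond (p and r) there: t:F. ✗
t: successors {u}; Box Diamond (p and r) there: u:F. ✗
u: successors {v, w}; Box Diamond (p and r) there: v:T, w:T. ✓
v: successors {w}; Box Diamond (p and r) there: w:T. ✓
w: successors {x}; Box Diamond (p and r) there: x:F. ✗
x: successors {x, y}; Box Diamond (p and r) there: x:F, y:F. ✗
y: successors {s}; Box Diamond (p and r) there: s:F. ✗
— 2 worlds.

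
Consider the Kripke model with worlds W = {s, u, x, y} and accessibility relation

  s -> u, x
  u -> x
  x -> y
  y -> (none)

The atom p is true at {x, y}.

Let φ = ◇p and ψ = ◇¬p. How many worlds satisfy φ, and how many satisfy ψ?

3 and 1

For ◇p:
s: successors {u, x}; p there: u:F, x:T. ✓
u: successors {x}; p there: x:T. ✓
x: successors {y}; p there: y:T. ✓
y: no successors, so ◇p fails. ✗
— 3 worlds.
For ◇¬p:
s: successors {u, x}; ¬p there: u:T, x:F. ✓
u: successors {x}; ¬p there: x:F. ✗
x: successors {y}; ¬p there: y:F. ✗
y: no successors, so ◇¬p fails. ✗
— 1 world.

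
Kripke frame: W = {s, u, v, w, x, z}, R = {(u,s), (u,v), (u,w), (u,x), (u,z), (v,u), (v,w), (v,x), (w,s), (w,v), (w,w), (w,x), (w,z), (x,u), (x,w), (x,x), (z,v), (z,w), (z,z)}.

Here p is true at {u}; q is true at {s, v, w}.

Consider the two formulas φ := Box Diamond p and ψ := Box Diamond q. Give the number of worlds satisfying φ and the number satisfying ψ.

For Box Diamond p:
s: no successors, so Box Diamond p holds vacuously. ✓
u: successors {s, v, w, x, z}; Diamond p there: s:F, v:T, w:F, x:T, z:F. ✗
v: successors {u, w, x}; Diamond p there: u:F, w:F, x:T. ✗
w: successors {s, v, w, x, z}; Diamond p there: s:F, v:T, w:F, x:T, z:F. ✗
x: successors {u, w, x}; Diamond p there: u:F, w:F, x:T. ✗
z: successors {v, w, z}; Diamond p there: v:T, w:F, z:F. ✗
— 1 world.
For Box Diamond q:
s: no successors, so Box Diamond q holds vacuously. ✓
u: successors {s, v, w, x, z}; Diamond q there: s:F, v:T, w:T, x:T, z:T. ✗
v: successors {u, w, x}; Diamond q there: u:T, w:T, x:T. ✓
w: successors {s, v, w, x, z}; Diamond q there: s:F, v:T, w:T, x:T, z:T. ✗
x: successors {u, w, x}; Diamond q there: u:T, w:T, x:T. ✓
z: successors {v, w, z}; Diamond q there: v:T, w:T, z:T. ✓
— 4 worlds.

1 and 4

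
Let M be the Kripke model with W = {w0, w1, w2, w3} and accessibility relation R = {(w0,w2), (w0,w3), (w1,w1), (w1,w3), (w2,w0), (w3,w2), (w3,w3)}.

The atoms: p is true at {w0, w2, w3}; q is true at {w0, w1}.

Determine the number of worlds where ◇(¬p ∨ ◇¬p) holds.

w0: successors {w2, w3}; ¬p ∨ ◇¬p there: w2:F, w3:F. ✗
w1: successors {w1, w3}; ¬p ∨ ◇¬p there: w1:T, w3:F. ✓
w2: successors {w0}; ¬p ∨ ◇¬p there: w0:F. ✗
w3: successors {w2, w3}; ¬p ∨ ◇¬p there: w2:F, w3:F. ✗
Satisfying worlds: {w1}.

1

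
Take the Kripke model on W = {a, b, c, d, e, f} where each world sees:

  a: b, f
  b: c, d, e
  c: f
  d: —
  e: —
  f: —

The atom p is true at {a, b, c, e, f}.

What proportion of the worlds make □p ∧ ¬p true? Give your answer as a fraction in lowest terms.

1/6

a: □p is T, ¬p is F. ✗
b: □p is F, ¬p is F. ✗
c: □p is T, ¬p is F. ✗
d: □p is T, ¬p is T. ✓
e: □p is T, ¬p is F. ✗
f: □p is T, ¬p is F. ✗
That's 1 of 6 worlds, so 1/6.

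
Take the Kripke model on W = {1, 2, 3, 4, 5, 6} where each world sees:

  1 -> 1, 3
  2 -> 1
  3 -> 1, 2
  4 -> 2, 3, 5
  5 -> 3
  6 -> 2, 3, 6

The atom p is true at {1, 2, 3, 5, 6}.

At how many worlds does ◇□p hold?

6

1: successors {1, 3}; □p there: 1:T, 3:T. ✓
2: successors {1}; □p there: 1:T. ✓
3: successors {1, 2}; □p there: 1:T, 2:T. ✓
4: successors {2, 3, 5}; □p there: 2:T, 3:T, 5:T. ✓
5: successors {3}; □p there: 3:T. ✓
6: successors {2, 3, 6}; □p there: 2:T, 3:T, 6:T. ✓
Satisfying worlds: {1, 2, 3, 4, 5, 6}.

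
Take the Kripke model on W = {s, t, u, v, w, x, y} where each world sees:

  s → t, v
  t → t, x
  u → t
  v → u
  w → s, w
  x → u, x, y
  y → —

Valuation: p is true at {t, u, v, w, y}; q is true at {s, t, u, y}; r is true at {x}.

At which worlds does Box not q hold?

s: successors {t, v}; not q there: t:F, v:T. ✗
t: successors {t, x}; not q there: t:F, x:T. ✗
u: successors {t}; not q there: t:F. ✗
v: successors {u}; not q there: u:F. ✗
w: successors {s, w}; not q there: s:F, w:T. ✗
x: successors {u, x, y}; not q there: u:F, x:T, y:F. ✗
y: no successors, so Box not q holds vacuously. ✓

{y}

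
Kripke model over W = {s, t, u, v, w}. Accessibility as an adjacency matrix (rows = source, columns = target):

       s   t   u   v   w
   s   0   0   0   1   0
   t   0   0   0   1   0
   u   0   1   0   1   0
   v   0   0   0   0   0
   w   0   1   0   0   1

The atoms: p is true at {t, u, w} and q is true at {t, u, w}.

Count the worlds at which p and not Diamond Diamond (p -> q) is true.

s: p is F, not Diamond Diamond (p -> q) is T. ✗
t: p is T, not Diamond Diamond (p -> q) is T. ✓
u: p is T, not Diamond Diamond (p -> q) is F. ✗
v: p is F, not Diamond Diamond (p -> q) is T. ✗
w: p is T, not Diamond Diamond (p -> q) is F. ✗
Satisfying worlds: {t}.

1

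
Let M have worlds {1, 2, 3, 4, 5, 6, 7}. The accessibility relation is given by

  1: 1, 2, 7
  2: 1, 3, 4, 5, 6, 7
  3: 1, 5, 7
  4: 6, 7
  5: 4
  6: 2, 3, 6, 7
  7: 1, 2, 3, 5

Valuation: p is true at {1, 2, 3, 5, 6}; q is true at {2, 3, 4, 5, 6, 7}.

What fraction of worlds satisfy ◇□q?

1: successors {1, 2, 7}; □q there: 1:F, 2:F, 7:F. ✗
2: successors {1, 3, 4, 5, 6, 7}; □q there: 1:F, 3:F, 4:T, 5:T, 6:T, 7:F. ✓
3: successors {1, 5, 7}; □q there: 1:F, 5:T, 7:F. ✓
4: successors {6, 7}; □q there: 6:T, 7:F. ✓
5: successors {4}; □q there: 4:T. ✓
6: successors {2, 3, 6, 7}; □q there: 2:F, 3:F, 6:T, 7:F. ✓
7: successors {1, 2, 3, 5}; □q there: 1:F, 2:F, 3:F, 5:T. ✓
That's 6 of 7 worlds, so 6/7.

6/7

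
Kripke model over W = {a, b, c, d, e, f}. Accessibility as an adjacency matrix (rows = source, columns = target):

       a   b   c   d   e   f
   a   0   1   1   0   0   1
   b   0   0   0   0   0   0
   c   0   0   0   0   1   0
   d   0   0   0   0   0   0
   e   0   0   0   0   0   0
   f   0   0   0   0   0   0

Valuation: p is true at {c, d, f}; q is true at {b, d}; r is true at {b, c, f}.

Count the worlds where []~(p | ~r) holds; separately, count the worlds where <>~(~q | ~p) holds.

For []~(p | ~r):
a: successors {b, c, f}; ~(p | ~r) there: b:T, c:F, f:F. ✗
b: no successors, so []~(p | ~r) holds vacuously. ✓
c: successors {e}; ~(p | ~r) there: e:F. ✗
d: no successors, so []~(p | ~r) holds vacuously. ✓
e: no successors, so []~(p | ~r) holds vacuously. ✓
f: no successors, so []~(p | ~r) holds vacuously. ✓
— 4 worlds.
For <>~(~q | ~p):
a: successors {b, c, f}; ~(~q | ~p) there: b:F, c:F, f:F. ✗
b: no successors, so <>~(~q | ~p) fails. ✗
c: successors {e}; ~(~q | ~p) there: e:F. ✗
d: no successors, so <>~(~q | ~p) fails. ✗
e: no successors, so <>~(~q | ~p) fails. ✗
f: no successors, so <>~(~q | ~p) fails. ✗
— 0 worlds.

4 and 0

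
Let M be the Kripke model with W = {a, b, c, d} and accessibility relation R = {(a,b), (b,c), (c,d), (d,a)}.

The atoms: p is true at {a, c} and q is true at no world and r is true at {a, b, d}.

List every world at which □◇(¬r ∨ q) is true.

a: successors {b}; ◇(¬r ∨ q) there: b:T. ✓
b: successors {c}; ◇(¬r ∨ q) there: c:F. ✗
c: successors {d}; ◇(¬r ∨ q) there: d:F. ✗
d: successors {a}; ◇(¬r ∨ q) there: a:F. ✗

{a}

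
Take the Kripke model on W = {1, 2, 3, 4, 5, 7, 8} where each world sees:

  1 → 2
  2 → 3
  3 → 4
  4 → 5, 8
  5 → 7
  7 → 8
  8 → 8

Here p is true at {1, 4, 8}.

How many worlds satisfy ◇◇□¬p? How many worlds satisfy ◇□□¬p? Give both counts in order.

1 and 0

For ◇◇□¬p:
1: successors {2}; ◇□¬p there: 2:F. ✗
2: successors {3}; ◇□¬p there: 3:F. ✗
3: successors {4}; ◇□¬p there: 4:T. ✓
4: successors {5, 8}; ◇□¬p there: 5:F, 8:F. ✗
5: successors {7}; ◇□¬p there: 7:F. ✗
7: successors {8}; ◇□¬p there: 8:F. ✗
8: successors {8}; ◇□¬p there: 8:F. ✗
— 1 world.
For ◇□□¬p:
1: successors {2}; □□¬p there: 2:F. ✗
2: successors {3}; □□¬p there: 3:F. ✗
3: successors {4}; □□¬p there: 4:F. ✗
4: successors {5, 8}; □□¬p there: 5:F, 8:F. ✗
5: successors {7}; □□¬p there: 7:F. ✗
7: successors {8}; □□¬p there: 8:F. ✗
8: successors {8}; □□¬p there: 8:F. ✗
— 0 worlds.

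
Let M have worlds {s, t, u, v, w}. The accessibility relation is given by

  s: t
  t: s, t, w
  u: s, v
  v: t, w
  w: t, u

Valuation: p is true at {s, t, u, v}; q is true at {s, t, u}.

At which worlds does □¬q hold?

∅

s: successors {t}; ¬q there: t:F. ✗
t: successors {s, t, w}; ¬q there: s:F, t:F, w:T. ✗
u: successors {s, v}; ¬q there: s:F, v:T. ✗
v: successors {t, w}; ¬q there: t:F, w:T. ✗
w: successors {t, u}; ¬q there: t:F, u:F. ✗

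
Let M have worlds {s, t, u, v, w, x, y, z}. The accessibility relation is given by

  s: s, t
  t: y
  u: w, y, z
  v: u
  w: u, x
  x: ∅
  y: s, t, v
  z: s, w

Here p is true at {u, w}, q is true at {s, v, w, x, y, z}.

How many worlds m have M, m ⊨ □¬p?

4

s: successors {s, t}; ¬p there: s:T, t:T. ✓
t: successors {y}; ¬p there: y:T. ✓
u: successors {w, y, z}; ¬p there: w:F, y:T, z:T. ✗
v: successors {u}; ¬p there: u:F. ✗
w: successors {u, x}; ¬p there: u:F, x:T. ✗
x: no successors, so □¬p holds vacuously. ✓
y: successors {s, t, v}; ¬p there: s:T, t:T, v:T. ✓
z: successors {s, w}; ¬p there: s:T, w:F. ✗
Satisfying worlds: {s, t, x, y}.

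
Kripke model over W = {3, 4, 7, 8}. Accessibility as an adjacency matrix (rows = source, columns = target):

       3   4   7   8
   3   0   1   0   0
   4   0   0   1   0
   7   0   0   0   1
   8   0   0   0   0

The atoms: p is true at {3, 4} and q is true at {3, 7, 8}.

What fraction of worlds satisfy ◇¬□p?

1/2

3: successors {4}; ¬□p there: 4:T. ✓
4: successors {7}; ¬□p there: 7:T. ✓
7: successors {8}; ¬□p there: 8:F. ✗
8: no successors, so ◇¬□p fails. ✗
That's 2 of 4 worlds, so 2/4 = 1/2.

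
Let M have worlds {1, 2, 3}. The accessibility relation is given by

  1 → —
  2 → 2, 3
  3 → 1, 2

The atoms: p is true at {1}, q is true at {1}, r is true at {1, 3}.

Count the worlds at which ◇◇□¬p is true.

2

1: no successors, so ◇◇□¬p fails. ✗
2: successors {2, 3}; ◇□¬p there: 2:T, 3:T. ✓
3: successors {1, 2}; ◇□¬p there: 1:F, 2:T. ✓
Satisfying worlds: {2, 3}.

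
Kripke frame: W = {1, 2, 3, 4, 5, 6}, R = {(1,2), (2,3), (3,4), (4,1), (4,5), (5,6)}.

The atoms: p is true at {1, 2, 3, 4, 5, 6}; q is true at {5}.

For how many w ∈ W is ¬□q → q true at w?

2

1: ¬□q is T, q is F. ✗
2: ¬□q is T, q is F. ✗
3: ¬□q is T, q is F. ✗
4: ¬□q is T, q is F. ✗
5: ¬□q is T, q is T. ✓
6: ¬□q is F, q is F. ✓
Satisfying worlds: {5, 6}.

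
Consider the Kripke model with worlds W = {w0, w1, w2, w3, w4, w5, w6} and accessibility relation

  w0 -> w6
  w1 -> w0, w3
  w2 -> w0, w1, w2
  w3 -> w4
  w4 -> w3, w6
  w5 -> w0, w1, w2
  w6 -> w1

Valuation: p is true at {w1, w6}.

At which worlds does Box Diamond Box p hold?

w0: successors {w6}; Diamond Box p there: w6:F. ✗
w1: successors {w0, w3}; Diamond Box p there: w0:T, w3:F. ✗
w2: successors {w0, w1, w2}; Diamond Box p there: w0:T, w1:T, w2:T. ✓
w3: successors {w4}; Diamond Box p there: w4:T. ✓
w4: successors {w3, w6}; Diamond Box p there: w3:F, w6:F. ✗
w5: successors {w0, w1, w2}; Diamond Box p there: w0:T, w1:T, w2:T. ✓
w6: successors {w1}; Diamond Box p there: w1:T. ✓

{w2, w3, w5, w6}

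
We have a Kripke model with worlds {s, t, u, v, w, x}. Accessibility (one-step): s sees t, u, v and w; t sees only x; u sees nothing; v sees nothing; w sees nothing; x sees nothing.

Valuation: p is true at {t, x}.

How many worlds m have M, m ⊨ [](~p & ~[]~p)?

4

s: successors {t, u, v, w}; ~p & ~[]~p there: t:F, u:F, v:F, w:F. ✗
t: successors {x}; ~p & ~[]~p there: x:F. ✗
u: no successors, so [](~p & ~[]~p) holds vacuously. ✓
v: no successors, so [](~p & ~[]~p) holds vacuously. ✓
w: no successors, so [](~p & ~[]~p) holds vacuously. ✓
x: no successors, so [](~p & ~[]~p) holds vacuously. ✓
Satisfying worlds: {u, v, w, x}.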